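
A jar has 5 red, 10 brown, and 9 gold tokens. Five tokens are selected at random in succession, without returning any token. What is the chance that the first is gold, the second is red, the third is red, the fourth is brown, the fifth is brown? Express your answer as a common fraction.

45/14168

Multiply the conditional probability of each draw in order, without replacement, so each draw removes one from its color and from the total.
P = (9/24) · (5/23) · (4/22) · (10/21) · (9/20) = 45/14168 ≈ 0.0032.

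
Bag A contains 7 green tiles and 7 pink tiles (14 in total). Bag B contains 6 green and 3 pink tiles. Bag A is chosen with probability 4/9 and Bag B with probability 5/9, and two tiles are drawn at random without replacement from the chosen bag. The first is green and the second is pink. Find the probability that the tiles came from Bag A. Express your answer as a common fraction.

56/121

P(E | Bag A) = 7/26; P(E | Bag B) = 1/4.
P(E) = 4/9·7/26 + 5/9·1/4 = 121/468.
By Bayes' rule, P(Bag A | E) = 14/117 / 121/468 = 56/121 ≈ 0.4628.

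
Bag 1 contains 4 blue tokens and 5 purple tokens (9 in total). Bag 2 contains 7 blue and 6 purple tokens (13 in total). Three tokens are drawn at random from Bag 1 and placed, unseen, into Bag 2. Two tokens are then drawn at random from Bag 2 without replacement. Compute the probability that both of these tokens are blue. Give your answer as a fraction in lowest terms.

Condition on how many of the transferred tokens are blue (from Bag 1: 4 blue of 9; then Bag 2 has 16 total).
  0 blue: C(4,0)C(5,3)/C(9,3) = 5/42; then P = C(7,2)/C(16,2) = 7/40
  1 blue: C(4,1)C(5,2)/C(9,3) = 10/21; then P = C(8,2)/C(16,2) = 7/30
  2 blue: C(4,2)C(5,1)/C(9,3) = 5/14; then P = C(9,2)/C(16,2) = 3/10
  3 blue: C(4,3)C(5,0)/C(9,3) = 1/21; then P = C(10,2)/C(16,2) = 3/8
P(both blue) = 37/144 ≈ 0.2569.

37/144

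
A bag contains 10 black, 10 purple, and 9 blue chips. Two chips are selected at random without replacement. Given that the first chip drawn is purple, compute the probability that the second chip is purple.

After removing 1 purple, the bag has 9 purple out of 28 remaining.
P(second is purple | given) = 9/28 ≈ 0.3214.

9/28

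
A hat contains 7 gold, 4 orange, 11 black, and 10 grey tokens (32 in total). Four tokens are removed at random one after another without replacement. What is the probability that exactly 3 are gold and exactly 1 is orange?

7/1798

Unordered draws without replacement: count favorable combinations over C(32,4).
Favorable = C(7,3) · C(4,1) · C(11,0) · C(10,0) = 140; total = C(32,4) = 35960.
P = 140/35960 = 7/1798 ≈ 0.0039.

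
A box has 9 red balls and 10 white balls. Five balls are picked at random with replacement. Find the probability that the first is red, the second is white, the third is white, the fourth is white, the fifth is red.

81000/2476099

Multiply the conditional probability of each draw in order, with replacement (the composition resets each draw).
P = (9/19) · (10/19) · (10/19) · (10/19) · (9/19) = 81000/2476099 ≈ 0.0327.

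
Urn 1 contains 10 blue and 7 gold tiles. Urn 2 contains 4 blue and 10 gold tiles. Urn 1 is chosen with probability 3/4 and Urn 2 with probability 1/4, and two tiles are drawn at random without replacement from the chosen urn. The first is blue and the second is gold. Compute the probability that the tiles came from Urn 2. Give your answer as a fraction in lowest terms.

544/2455

P(E | Urn 1) = 35/136; P(E | Urn 2) = 20/91.
P(E) = 3/4·35/136 + 1/4·20/91 = 12275/49504.
By Bayes' rule, P(Urn 2 | E) = 5/91 / 12275/49504 = 544/2455 ≈ 0.2216.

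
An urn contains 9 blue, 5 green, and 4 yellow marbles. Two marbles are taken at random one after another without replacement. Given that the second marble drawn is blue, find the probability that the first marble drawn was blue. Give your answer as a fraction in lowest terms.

P(first=blue and the second marble drawn is blue) = (9/18)·(8/17) = 4/17.
P(the second marble drawn is blue) = Σ over first color = 4/17 + 5/34 + 2/17 = 1/2.
By Bayes, P(first=blue | the second marble drawn is blue) = 4/17 / 1/2 = 8/17 ≈ 0.4706.

8/17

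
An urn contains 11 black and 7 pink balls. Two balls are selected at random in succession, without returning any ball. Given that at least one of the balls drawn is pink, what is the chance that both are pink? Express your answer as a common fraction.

P(both pink) = C(7,2)/C(18,2) = 7/51; P(at least one pink) = 1 − C(11,2)/C(18,2) = 98/153.
Since 'both pink' ⊆ 'at least one pink', P(both | at least one) = 7/51 / 98/153 = 3/14 ≈ 0.2143.

3/14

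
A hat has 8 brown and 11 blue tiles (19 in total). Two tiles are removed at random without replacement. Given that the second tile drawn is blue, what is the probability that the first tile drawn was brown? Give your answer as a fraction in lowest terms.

4/9

P(first=brown and the second tile drawn is blue) = (8/19)·(11/18) = 44/171.
P(the second tile drawn is blue) = Σ over first color = 44/171 + 55/171 = 11/19.
By Bayes, P(first=brown | the second tile drawn is blue) = 44/171 / 11/19 = 4/9 ≈ 0.4444.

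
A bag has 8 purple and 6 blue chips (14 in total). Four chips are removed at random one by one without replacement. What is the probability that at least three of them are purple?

58/143

Sum the hypergeometric tail for j = 3,…,4 purple chips.
Favorable = C(8,3)·C(6,1) + C(8,4)·C(6,0) = 406; total = C(14,4) = 1001.
P = 406/1001 = 58/143 ≈ 0.4056.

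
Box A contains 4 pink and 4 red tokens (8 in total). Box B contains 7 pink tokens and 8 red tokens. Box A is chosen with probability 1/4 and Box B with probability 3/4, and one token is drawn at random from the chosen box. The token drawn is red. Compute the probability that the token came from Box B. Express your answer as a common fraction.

P(red | Box A) = 1/2; P(red | Box B) = 8/15.
P(red) = 1/4·1/2 + 3/4·8/15 = 21/40.
By Bayes' rule, P(Box B | red) = 2/5 / 21/40 = 16/21 ≈ 0.7619.

16/21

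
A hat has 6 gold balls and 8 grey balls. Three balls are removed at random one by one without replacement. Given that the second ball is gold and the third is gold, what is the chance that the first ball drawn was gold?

P(first=gold and the second ball is gold and the third is gold) = (6/14)·(5/13)·(4/12) = 5/91.
P(E) = Σ over first color = 5/91 + 10/91 = 15/91.
By Bayes, P(first=gold | E) = 5/91 / 15/91 = 1/3 ≈ 0.3333.

1/3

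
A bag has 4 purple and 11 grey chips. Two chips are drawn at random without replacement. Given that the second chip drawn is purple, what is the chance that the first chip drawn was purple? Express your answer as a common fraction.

P(first=purple and the second chip drawn is purple) = (4/15)·(3/14) = 2/35.
P(the second chip drawn is purple) = Σ over first color = 2/35 + 22/105 = 4/15.
By Bayes, P(first=purple | the second chip drawn is purple) = 2/35 / 4/15 = 3/14 ≈ 0.2143.

3/14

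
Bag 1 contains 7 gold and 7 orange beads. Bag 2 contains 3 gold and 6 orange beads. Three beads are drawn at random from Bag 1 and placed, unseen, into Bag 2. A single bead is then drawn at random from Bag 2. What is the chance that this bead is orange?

Condition on how many of the transferred beads are orange (from Bag 1: 7 orange of 14; then Bag 2 has 12 total).
  0 orange: C(7,0)C(7,3)/C(14,3) = 5/52; then P = 6/12
  1 orange: C(7,1)C(7,2)/C(14,3) = 21/52; then P = 7/12
  2 orange: C(7,2)C(7,1)/C(14,3) = 21/52; then P = 8/12
  3 orange: C(7,3)C(7,0)/C(14,3) = 5/52; then P = 9/12
P(orange from Bag 2) = 5/8 ≈ 0.6250.

5/8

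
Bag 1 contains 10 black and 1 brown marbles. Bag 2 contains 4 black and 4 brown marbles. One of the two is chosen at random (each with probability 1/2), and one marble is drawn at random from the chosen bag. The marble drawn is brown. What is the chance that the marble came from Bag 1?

P(brown | Bag 1) = 1/11; P(brown | Bag 2) = 1/2.
P(brown) = 1/2·1/11 + 1/2·1/2 = 13/44.
By Bayes' rule, P(Bag 1 | brown) = 1/22 / 13/44 = 2/13 ≈ 0.1538.

2/13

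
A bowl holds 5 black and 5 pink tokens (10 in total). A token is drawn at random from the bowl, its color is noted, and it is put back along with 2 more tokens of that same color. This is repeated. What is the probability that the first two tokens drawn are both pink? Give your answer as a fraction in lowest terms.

7/24

After a pink draw the bowl holds 7 pink out of 12.
P = (5/10)·(7/12) = 7/24 ≈ 0.2917.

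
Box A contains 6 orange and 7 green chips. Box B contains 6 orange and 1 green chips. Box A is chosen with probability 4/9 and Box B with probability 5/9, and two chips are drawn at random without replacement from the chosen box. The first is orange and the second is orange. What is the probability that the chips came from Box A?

P(E | Box A) = 5/26; P(E | Box B) = 5/7.
P(E) = 4/9·5/26 + 5/9·5/7 = 395/819.
By Bayes' rule, P(Box A | E) = 10/117 / 395/819 = 14/79 ≈ 0.1772.

14/79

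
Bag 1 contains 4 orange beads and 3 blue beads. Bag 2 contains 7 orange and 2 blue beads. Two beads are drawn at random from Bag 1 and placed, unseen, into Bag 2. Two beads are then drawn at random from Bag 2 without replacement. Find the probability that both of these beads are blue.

Condition on how many of the transferred beads are blue (from Bag 1: 3 blue of 7; then Bag 2 has 11 total).
  0 blue: C(3,0)C(4,2)/C(7,2) = 2/7; then P = C(2,2)/C(11,2) = 1/55
  1 blue: C(3,1)C(4,1)/C(7,2) = 4/7; then P = C(3,2)/C(11,2) = 3/55
  2 blue: C(3,2)C(4,0)/C(7,2) = 1/7; then P = C(4,2)/C(11,2) = 6/55
P(both blue) = 4/77 ≈ 0.0519.

4/77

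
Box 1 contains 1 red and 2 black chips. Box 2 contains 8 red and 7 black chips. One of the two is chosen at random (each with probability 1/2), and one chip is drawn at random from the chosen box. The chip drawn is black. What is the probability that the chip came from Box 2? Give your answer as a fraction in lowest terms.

P(black | Box 1) = 2/3; P(black | Box 2) = 7/15.
P(black) = 1/2·2/3 + 1/2·7/15 = 17/30.
By Bayes' rule, P(Box 2 | black) = 7/30 / 17/30 = 7/17 ≈ 0.4118.

7/17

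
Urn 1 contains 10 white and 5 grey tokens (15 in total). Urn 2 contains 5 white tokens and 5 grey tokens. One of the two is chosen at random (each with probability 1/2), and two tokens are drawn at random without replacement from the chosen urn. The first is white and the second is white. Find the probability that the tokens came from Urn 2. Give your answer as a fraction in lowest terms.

P(E | Urn 1) = 3/7; P(E | Urn 2) = 2/9.
P(E) = 1/2·3/7 + 1/2·2/9 = 41/126.
By Bayes' rule, P(Urn 2 | E) = 1/9 / 41/126 = 14/41 ≈ 0.3415.

14/41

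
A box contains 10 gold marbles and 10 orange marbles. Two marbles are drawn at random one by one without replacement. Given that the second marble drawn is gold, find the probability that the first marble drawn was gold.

9/19

P(first=gold and the second marble drawn is gold) = (10/20)·(9/19) = 9/38.
P(the second marble drawn is gold) = Σ over first color = 9/38 + 5/19 = 1/2.
By Bayes, P(first=gold | the second marble drawn is gold) = 9/38 / 1/2 = 9/19 ≈ 0.4737.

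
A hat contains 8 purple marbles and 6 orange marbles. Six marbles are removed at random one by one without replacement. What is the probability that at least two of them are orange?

29/33

Sum the hypergeometric tail for j = 2,…,6 orange marbles.
Favorable = C(6,2)·C(8,4) + C(6,3)·C(8,3) + C(6,4)·C(8,2) + C(6,5)·C(8,1) + C(6,6)·C(8,0) = 2639; total = C(14,6) = 3003.
P = 2639/3003 = 29/33 ≈ 0.8788.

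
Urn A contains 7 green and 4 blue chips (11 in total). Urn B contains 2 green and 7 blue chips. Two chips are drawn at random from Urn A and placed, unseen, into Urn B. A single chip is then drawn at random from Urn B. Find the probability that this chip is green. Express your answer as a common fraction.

36/121

Condition on how many of the transferred chips are green (from Urn A: 7 green of 11; then Urn B has 11 total).
  0 green: C(7,0)C(4,2)/C(11,2) = 6/55; then P = 2/11
  1 green: C(7,1)C(4,1)/C(11,2) = 28/55; then P = 3/11
  2 green: C(7,2)C(4,0)/C(11,2) = 21/55; then P = 4/11
P(green from Urn B) = 36/121 ≈ 0.2975.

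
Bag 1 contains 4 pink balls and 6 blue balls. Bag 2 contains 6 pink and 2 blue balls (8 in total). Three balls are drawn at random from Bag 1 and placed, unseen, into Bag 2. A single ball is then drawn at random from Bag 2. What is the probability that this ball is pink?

36/55

Condition on how many of the transferred balls are pink (from Bag 1: 4 pink of 10; then Bag 2 has 11 total).
  0 pink: C(4,0)C(6,3)/C(10,3) = 1/6; then P = 6/11
  1 pink: C(4,1)C(6,2)/C(10,3) = 1/2; then P = 7/11
  2 pink: C(4,2)C(6,1)/C(10,3) = 3/10; then P = 8/11
  3 pink: C(4,3)C(6,0)/C(10,3) = 1/30; then P = 9/11
P(pink from Bag 2) = 36/55 ≈ 0.6545.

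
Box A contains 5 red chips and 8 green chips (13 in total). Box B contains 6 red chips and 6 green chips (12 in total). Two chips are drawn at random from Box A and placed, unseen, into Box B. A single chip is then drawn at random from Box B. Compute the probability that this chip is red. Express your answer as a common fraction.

44/91

Condition on how many of the transferred chips are red (from Box A: 5 red of 13; then Box B has 14 total).
  0 red: C(5,0)C(8,2)/C(13,2) = 14/39; then P = 6/14
  1 red: C(5,1)C(8,1)/C(13,2) = 20/39; then P = 7/14
  2 red: C(5,2)C(8,0)/C(13,2) = 5/39; then P = 8/14
P(red from Box B) = 44/91 ≈ 0.4835.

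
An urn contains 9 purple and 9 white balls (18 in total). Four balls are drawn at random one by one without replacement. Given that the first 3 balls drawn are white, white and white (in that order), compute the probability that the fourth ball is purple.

3/5

After removing 3 white, the urn has 9 purple out of 15 remaining.
P(fourth is purple | given) = 9/15 = 3/5 ≈ 0.6000.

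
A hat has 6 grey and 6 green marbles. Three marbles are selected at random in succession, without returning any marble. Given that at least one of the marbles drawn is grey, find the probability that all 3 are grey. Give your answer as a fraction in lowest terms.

P(all 3 grey) = C(6,3)/C(12,3) = 1/11; P(at least one grey) = 1 − C(6,3)/C(12,3) = 10/11.
Since 'all 3 grey' ⊆ 'at least one grey', P(all 3 | at least one) = 1/11 / 10/11 = 1/10 ≈ 0.1000.

1/10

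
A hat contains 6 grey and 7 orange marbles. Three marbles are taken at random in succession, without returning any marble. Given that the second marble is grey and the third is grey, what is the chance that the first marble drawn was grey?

P(first=grey and the second marble is grey and the third is grey) = (6/13)·(5/12)·(4/11) = 10/143.
P(E) = Σ over first color = 10/143 + 35/286 = 5/26.
By Bayes, P(first=grey | E) = 10/143 / 5/26 = 4/11 ≈ 0.3636.

4/11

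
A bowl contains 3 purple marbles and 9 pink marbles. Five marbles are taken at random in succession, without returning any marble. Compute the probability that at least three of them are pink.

Sum the hypergeometric tail for j = 3,…,5 pink marbles.
Favorable = C(9,3)·C(3,2) + C(9,4)·C(3,1) + C(9,5)·C(3,0) = 756; total = C(12,5) = 792.
P = 756/792 = 21/22 ≈ 0.9545.

21/22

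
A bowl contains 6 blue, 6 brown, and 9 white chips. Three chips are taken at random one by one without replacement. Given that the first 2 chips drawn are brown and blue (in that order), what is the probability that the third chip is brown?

5/19

After removing 1 blue, 1 brown, the bowl has 5 brown out of 19 remaining.
P(third is brown | given) = 5/19 ≈ 0.2632.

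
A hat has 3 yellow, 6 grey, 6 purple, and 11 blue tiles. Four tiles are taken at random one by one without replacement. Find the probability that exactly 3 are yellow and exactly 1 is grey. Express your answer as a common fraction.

3/7475

Unordered draws without replacement: count favorable combinations over C(26,4).
Favorable = C(3,3) · C(6,1) · C(6,0) · C(11,0) = 6; total = C(26,4) = 14950.
P = 6/14950 = 3/7475 ≈ 0.0004.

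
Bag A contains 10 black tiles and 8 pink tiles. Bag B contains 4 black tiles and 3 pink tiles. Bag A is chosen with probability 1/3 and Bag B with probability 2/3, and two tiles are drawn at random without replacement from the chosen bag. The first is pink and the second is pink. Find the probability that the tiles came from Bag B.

153/251

P(E | Bag A) = 28/153; P(E | Bag B) = 1/7.
P(E) = 1/3·28/153 + 2/3·1/7 = 502/3213.
By Bayes' rule, P(Bag B | E) = 2/21 / 502/3213 = 153/251 ≈ 0.6096.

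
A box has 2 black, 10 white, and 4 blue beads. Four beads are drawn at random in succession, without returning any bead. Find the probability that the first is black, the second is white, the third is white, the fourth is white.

3/91

Multiply the conditional probability of each draw in order, without replacement, so each draw removes one from its color and from the total.
P = (2/16) · (10/15) · (9/14) · (8/13) = 3/91 ≈ 0.0330.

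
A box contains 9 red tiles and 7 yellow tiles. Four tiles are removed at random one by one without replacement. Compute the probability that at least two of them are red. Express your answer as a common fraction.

Sum the hypergeometric tail for j = 2,…,4 red tiles.
Favorable = C(9,2)·C(7,2) + C(9,3)·C(7,1) + C(9,4)·C(7,0) = 1470; total = C(16,4) = 1820.
P = 1470/1820 = 21/26 ≈ 0.8077.

21/26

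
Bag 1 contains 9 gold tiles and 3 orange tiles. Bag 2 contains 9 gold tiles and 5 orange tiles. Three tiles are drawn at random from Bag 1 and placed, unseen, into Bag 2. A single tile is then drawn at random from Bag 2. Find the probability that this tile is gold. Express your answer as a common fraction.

45/68

Condition on how many of the transferred tiles are gold (from Bag 1: 9 gold of 12; then Bag 2 has 17 total).
  0 gold: C(9,0)C(3,3)/C(12,3) = 1/220; then P = 9/17
  1 gold: C(9,1)C(3,2)/C(12,3) = 27/220; then P = 10/17
  2 gold: C(9,2)C(3,1)/C(12,3) = 27/55; then P = 11/17
  3 gold: C(9,3)C(3,0)/C(12,3) = 21/55; then P = 12/17
P(gold from Bag 2) = 45/68 ≈ 0.6618.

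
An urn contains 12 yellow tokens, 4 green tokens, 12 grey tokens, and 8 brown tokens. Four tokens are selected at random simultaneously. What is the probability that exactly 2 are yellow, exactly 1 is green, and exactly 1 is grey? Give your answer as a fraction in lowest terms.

32/595

Unordered draws without replacement: count favorable combinations over C(36,4).
Favorable = C(12,2) · C(4,1) · C(12,1) · C(8,0) = 3168; total = C(36,4) = 58905.
P = 3168/58905 = 32/595 ≈ 0.0538.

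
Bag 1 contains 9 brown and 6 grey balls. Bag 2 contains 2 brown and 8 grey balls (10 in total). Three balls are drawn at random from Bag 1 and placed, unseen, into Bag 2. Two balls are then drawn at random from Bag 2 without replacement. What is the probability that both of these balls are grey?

1331/2730

Condition on how many of the transferred balls are grey (from Bag 1: 6 grey of 15; then Bag 2 has 13 total).
  0 grey: C(6,0)C(9,3)/C(15,3) = 12/65; then P = C(8,2)/C(13,2) = 14/39
  1 grey: C(6,1)C(9,2)/C(15,3) = 216/455; then P = C(9,2)/C(13,2) = 6/13
  2 grey: C(6,2)C(9,1)/C(15,3) = 27/91; then P = C(10,2)/C(13,2) = 15/26
  3 grey: C(6,3)C(9,0)/C(15,3) = 4/91; then P = C(11,2)/C(13,2) = 55/78
P(both grey) = 1331/2730 ≈ 0.4875.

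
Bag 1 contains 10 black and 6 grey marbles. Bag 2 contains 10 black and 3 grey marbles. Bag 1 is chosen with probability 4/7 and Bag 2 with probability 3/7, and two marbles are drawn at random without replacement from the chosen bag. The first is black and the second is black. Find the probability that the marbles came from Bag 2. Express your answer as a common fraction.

15/28

P(E | Bag 1) = 3/8; P(E | Bag 2) = 15/26.
P(E) = 4/7·3/8 + 3/7·15/26 = 6/13.
By Bayes' rule, P(Bag 2 | E) = 45/182 / 6/13 = 15/28 ≈ 0.5357.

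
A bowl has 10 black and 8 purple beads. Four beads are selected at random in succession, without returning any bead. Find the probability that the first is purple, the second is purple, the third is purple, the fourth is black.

Multiply the conditional probability of each draw in order, without replacement, so each draw removes one from its color and from the total.
P = (8/18) · (7/17) · (6/16) · (10/15) = 7/153 ≈ 0.0458.

7/153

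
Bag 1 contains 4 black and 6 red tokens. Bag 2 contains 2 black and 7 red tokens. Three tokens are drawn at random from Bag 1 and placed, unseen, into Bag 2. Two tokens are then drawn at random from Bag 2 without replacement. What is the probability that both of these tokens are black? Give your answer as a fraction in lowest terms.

19/330

Condition on how many of the transferred tokens are black (from Bag 1: 4 black of 10; then Bag 2 has 12 total).
  0 black: C(4,0)C(6,3)/C(10,3) = 1/6; then P = C(2,2)/C(12,2) = 1/66
  1 black: C(4,1)C(6,2)/C(10,3) = 1/2; then P = C(3,2)/C(12,2) = 1/22
  2 black: C(4,2)C(6,1)/C(10,3) = 3/10; then P = C(4,2)/C(12,2) = 1/11
  3 black: C(4,3)C(6,0)/C(10,3) = 1/30; then P = C(5,2)/C(12,2) = 5/33
P(both black) = 19/330 ≈ 0.0576.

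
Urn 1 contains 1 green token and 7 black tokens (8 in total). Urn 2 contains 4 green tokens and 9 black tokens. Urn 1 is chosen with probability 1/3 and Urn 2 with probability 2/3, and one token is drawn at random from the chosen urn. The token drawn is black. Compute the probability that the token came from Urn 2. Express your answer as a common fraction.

P(black | Urn 1) = 7/8; P(black | Urn 2) = 9/13.
P(black) = 1/3·7/8 + 2/3·9/13 = 235/312.
By Bayes' rule, P(Urn 2 | black) = 6/13 / 235/312 = 144/235 ≈ 0.6128.

144/235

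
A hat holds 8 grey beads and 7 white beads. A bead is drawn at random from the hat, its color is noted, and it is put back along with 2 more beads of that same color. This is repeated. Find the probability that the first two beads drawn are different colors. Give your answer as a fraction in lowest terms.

112/255

Either grey then white, or white then grey; after the first draw the total is 17.
P = (8/15)·(7/17) + (7/15)·(8/17) = 112/255 ≈ 0.4392.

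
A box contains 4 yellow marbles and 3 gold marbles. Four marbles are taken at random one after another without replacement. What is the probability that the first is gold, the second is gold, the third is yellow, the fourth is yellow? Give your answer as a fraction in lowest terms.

3/35

Multiply the conditional probability of each draw in order, without replacement, so each draw removes one from its color and from the total.
P = (3/7) · (2/6) · (4/5) · (3/4) = 3/35 ≈ 0.0857.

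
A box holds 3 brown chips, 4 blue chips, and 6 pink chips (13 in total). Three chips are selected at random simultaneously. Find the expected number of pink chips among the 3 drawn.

By linearity of expectation, E[X] = Σ P(draw i is pink); by symmetry each draw (even without replacement) has P(pink) = 6/13.
E[X] = 3 · 6/13 = 18/13 ≈ 1.3846.

18/13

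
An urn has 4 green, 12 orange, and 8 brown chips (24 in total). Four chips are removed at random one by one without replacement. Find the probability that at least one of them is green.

1927/3542

Use the complement: P(at least one green) = 1 − P(no green).
P(none) = C(20,4)/C(24,4) = 4845/10626.
So P = 1 − 4845/10626 = 1927/3542 ≈ 0.5440.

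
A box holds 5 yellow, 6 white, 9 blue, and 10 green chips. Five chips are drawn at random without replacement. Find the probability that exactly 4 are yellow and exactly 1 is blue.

5/15834

Unordered draws without replacement: count favorable combinations over C(30,5).
Favorable = C(5,4) · C(6,0) · C(9,1) · C(10,0) = 45; total = C(30,5) = 142506.
P = 45/142506 = 5/15834 ≈ 0.0003.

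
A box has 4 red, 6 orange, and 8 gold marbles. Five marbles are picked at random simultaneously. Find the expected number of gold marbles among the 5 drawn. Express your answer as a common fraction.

20/9

By linearity of expectation, E[X] = Σ P(draw i is gold); by symmetry each draw (even without replacement) has P(gold) = 8/18.
E[X] = 5 · 8/18 = 20/9 ≈ 2.2222.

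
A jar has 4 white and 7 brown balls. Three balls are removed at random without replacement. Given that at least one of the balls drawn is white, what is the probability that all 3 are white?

P(all 3 white) = C(4,3)/C(11,3) = 4/165; P(at least one white) = 1 − C(7,3)/C(11,3) = 26/33.
Since 'all 3 white' ⊆ 'at least one white', P(all 3 | at least one) = 4/165 / 26/33 = 2/65 ≈ 0.0308.

2/65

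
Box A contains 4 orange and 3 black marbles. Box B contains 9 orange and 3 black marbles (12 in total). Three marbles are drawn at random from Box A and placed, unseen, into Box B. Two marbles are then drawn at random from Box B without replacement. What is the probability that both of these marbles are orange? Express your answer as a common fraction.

Condition on how many of the transferred marbles are orange (from Box A: 4 orange of 7; then Box B has 15 total).
  0 orange: C(4,0)C(3,3)/C(7,3) = 1/35; then P = C(9,2)/C(15,2) = 12/35
  1 orange: C(4,1)C(3,2)/C(7,3) = 12/35; then P = C(10,2)/C(15,2) = 3/7
  2 orange: C(4,2)C(3,1)/C(7,3) = 18/35; then P = C(11,2)/C(15,2) = 11/21
  3 orange: C(4,3)C(3,0)/C(7,3) = 4/35; then P = C(12,2)/C(15,2) = 22/35
P(both orange) = 122/245 ≈ 0.4980.

122/245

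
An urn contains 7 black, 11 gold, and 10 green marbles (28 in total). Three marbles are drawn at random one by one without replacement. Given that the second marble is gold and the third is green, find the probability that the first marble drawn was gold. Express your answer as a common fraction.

P(first=gold and the second marble is gold and the third is green) = (11/28)·(10/27)·(10/26) = 275/4914.
P(E) = Σ over first color = 55/1404 + 275/4914 + 55/1092 = 55/378.
By Bayes, P(first=gold | E) = 275/4914 / 55/378 = 5/13 ≈ 0.3846.

5/13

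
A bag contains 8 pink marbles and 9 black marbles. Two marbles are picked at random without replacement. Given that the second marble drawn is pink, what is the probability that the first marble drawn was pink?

7/16

P(first=pink and the second marble drawn is pink) = (8/17)·(7/16) = 7/34.
P(the second marble drawn is pink) = Σ over first color = 7/34 + 9/34 = 8/17.
By Bayes, P(first=pink | the second marble drawn is pink) = 7/34 / 8/17 = 7/16 ≈ 0.4375.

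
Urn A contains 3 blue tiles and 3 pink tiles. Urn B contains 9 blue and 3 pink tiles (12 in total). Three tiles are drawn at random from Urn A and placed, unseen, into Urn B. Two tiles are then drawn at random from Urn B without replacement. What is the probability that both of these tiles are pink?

Condition on how many of the transferred tiles are pink (from Urn A: 3 pink of 6; then Urn B has 15 total).
  0 pink: C(3,0)C(3,3)/C(6,3) = 1/20; then P = C(3,2)/C(15,2) = 1/35
  1 pink: C(3,1)C(3,2)/C(6,3) = 9/20; then P = C(4,2)/C(15,2) = 2/35
  2 pink: C(3,2)C(3,1)/C(6,3) = 9/20; then P = C(5,2)/C(15,2) = 2/21
  3 pink: C(3,3)C(3,0)/C(6,3) = 1/20; then P = C(6,2)/C(15,2) = 1/7
P(both pink) = 27/350 ≈ 0.0771.

27/350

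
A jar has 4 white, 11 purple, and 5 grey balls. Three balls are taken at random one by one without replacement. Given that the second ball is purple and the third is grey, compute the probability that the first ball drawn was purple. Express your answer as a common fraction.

P(first=purple and the second ball is purple and the third is grey) = (11/20)·(10/19)·(5/18) = 55/684.
P(E) = Σ over first color = 11/342 + 55/684 + 11/342 = 11/76.
By Bayes, P(first=purple | E) = 55/684 / 11/76 = 5/9 ≈ 0.5556.

5/9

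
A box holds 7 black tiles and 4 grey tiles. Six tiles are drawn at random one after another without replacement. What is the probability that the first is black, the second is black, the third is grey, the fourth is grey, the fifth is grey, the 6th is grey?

1/330

Multiply the conditional probability of each draw in order, without replacement, so each draw removes one from its color and from the total.
P = (7/11) · (6/10) · (4/9) · (3/8) · (2/7) · (1/6) = 1/330 ≈ 0.0030.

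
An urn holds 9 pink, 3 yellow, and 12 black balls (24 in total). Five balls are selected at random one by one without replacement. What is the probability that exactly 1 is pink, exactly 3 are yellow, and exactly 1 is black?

9/3542

Unordered draws without replacement: count favorable combinations over C(24,5).
Favorable = C(9,1) · C(3,3) · C(12,1) = 108; total = C(24,5) = 42504.
P = 108/42504 = 9/3542 ≈ 0.0025.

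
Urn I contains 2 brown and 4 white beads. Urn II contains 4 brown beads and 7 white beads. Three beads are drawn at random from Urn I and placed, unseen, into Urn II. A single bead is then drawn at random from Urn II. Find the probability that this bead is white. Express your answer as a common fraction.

9/14

Condition on how many of the transferred beads are white (from Urn I: 4 white of 6; then Urn II has 14 total).
  1 white: C(4,1)C(2,2)/C(6,3) = 1/5; then P = 8/14
  2 white: C(4,2)C(2,1)/C(6,3) = 3/5; then P = 9/14
  3 white: C(4,3)C(2,0)/C(6,3) = 1/5; then P = 10/14
P(white from Urn II) = 9/14 ≈ 0.6429.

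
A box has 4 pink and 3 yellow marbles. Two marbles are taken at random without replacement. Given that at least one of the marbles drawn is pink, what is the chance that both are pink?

P(both pink) = C(4,2)/C(7,2) = 2/7; P(at least one pink) = 1 − C(3,2)/C(7,2) = 6/7.
Since 'both pink' ⊆ 'at least one pink', P(both | at least one) = 2/7 / 6/7 = 1/3 ≈ 0.3333.

1/3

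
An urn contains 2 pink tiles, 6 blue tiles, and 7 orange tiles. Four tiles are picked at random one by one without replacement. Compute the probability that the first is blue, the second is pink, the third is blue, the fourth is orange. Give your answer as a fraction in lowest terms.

Multiply the conditional probability of each draw in order, without replacement, so each draw removes one from its color and from the total.
P = (6/15) · (2/14) · (5/13) · (7/12) = 1/78 ≈ 0.0128.

1/78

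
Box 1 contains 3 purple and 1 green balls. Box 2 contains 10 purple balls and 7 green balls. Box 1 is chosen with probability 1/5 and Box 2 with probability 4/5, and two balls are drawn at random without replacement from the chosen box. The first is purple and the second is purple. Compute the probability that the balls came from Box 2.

P(E | Box 1) = 1/2; P(E | Box 2) = 45/136.
P(E) = 1/5·1/2 + 4/5·45/136 = 31/85.
By Bayes' rule, P(Box 2 | E) = 9/34 / 31/85 = 45/62 ≈ 0.7258.

45/62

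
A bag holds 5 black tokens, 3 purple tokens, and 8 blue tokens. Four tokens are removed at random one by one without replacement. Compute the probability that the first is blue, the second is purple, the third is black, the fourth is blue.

Multiply the conditional probability of each draw in order, without replacement, so each draw removes one from its color and from the total.
P = (8/16) · (3/15) · (5/14) · (7/13) = 1/52 ≈ 0.0192.

1/52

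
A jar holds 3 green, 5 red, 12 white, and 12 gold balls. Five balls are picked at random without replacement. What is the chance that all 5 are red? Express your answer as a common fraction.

Unordered draws without replacement: count favorable combinations over C(32,5).
Favorable = C(3,0) · C(5,5) · C(12,0) · C(12,0) = 1; total = C(32,5) = 201376.
P = 1/201376 = 1/201376 ≈ 0.0000.

1/201376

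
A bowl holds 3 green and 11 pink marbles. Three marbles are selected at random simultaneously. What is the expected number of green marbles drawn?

9/14

By linearity of expectation, E[X] = Σ P(draw i is green); by symmetry each draw (even without replacement) has P(green) = 3/14.
E[X] = 3 · 3/14 = 9/14 ≈ 0.6429.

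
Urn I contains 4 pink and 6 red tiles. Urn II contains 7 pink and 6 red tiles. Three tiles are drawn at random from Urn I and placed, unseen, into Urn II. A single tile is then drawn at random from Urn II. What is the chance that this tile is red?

Condition on how many of the transferred tiles are red (from Urn I: 6 red of 10; then Urn II has 16 total).
  0 red: C(6,0)C(4,3)/C(10,3) = 1/30; then P = 6/16
  1 red: C(6,1)C(4,2)/C(10,3) = 3/10; then P = 7/16
  2 red: C(6,2)C(4,1)/C(10,3) = 1/2; then P = 8/16
  3 red: C(6,3)C(4,0)/C(10,3) = 1/6; then P = 9/16
P(red from Urn II) = 39/80 ≈ 0.4875.

39/80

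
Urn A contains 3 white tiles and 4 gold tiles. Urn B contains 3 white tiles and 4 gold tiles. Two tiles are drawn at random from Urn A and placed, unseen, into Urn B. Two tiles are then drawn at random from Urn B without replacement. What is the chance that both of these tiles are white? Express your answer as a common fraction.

10/63

Condition on how many of the transferred tiles are white (from Urn A: 3 white of 7; then Urn B has 9 total).
  0 white: C(3,0)C(4,2)/C(7,2) = 2/7; then P = C(3,2)/C(9,2) = 1/12
  1 white: C(3,1)C(4,1)/C(7,2) = 4/7; then P = C(4,2)/C(9,2) = 1/6
  2 white: C(3,2)C(4,0)/C(7,2) = 1/7; then P = C(5,2)/C(9,2) = 5/18
P(both white) = 10/63 ≈ 0.1587.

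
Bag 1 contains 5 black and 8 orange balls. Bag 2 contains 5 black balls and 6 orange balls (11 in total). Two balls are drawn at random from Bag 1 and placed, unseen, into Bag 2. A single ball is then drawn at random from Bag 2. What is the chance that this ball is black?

75/169

Condition on how many of the transferred balls are black (from Bag 1: 5 black of 13; then Bag 2 has 13 total).
  0 black: C(5,0)C(8,2)/C(13,2) = 14/39; then P = 5/13
  1 black: C(5,1)C(8,1)/C(13,2) = 20/39; then P = 6/13
  2 black: C(5,2)C(8,0)/C(13,2) = 5/39; then P = 7/13
P(black from Bag 2) = 75/169 ≈ 0.4438.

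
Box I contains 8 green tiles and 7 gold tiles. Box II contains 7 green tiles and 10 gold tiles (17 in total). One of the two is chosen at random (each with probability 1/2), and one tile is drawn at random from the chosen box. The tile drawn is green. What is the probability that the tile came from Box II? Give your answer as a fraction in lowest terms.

P(green | Box I) = 8/15; P(green | Box II) = 7/17.
P(green) = 1/2·8/15 + 1/2·7/17 = 241/510.
By Bayes' rule, P(Box II | green) = 7/34 / 241/510 = 105/241 ≈ 0.4357.

105/241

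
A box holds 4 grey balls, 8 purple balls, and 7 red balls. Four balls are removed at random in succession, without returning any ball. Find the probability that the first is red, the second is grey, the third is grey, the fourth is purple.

7/969

Multiply the conditional probability of each draw in order, without replacement, so each draw removes one from its color and from the total.
P = (7/19) · (4/18) · (3/17) · (8/16) = 7/969 ≈ 0.0072.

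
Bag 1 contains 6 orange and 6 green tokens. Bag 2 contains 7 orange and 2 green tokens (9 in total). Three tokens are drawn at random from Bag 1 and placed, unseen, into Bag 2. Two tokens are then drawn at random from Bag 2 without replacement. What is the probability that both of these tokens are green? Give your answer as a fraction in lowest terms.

103/1452

Condition on how many of the transferred tokens are green (from Bag 1: 6 green of 12; then Bag 2 has 12 total).
  0 green: C(6,0)C(6,3)/C(12,3) = 1/11; then P = C(2,2)/C(12,2) = 1/66
  1 green: C(6,1)C(6,2)/C(12,3) = 9/22; then P = C(3,2)/C(12,2) = 1/22
  2 green: C(6,2)C(6,1)/C(12,3) = 9/22; then P = C(4,2)/C(12,2) = 1/11
  3 green: C(6,3)C(6,0)/C(12,3) = 1/11; then P = C(5,2)/C(12,2) = 5/33
P(both green) = 103/1452 ≈ 0.0709.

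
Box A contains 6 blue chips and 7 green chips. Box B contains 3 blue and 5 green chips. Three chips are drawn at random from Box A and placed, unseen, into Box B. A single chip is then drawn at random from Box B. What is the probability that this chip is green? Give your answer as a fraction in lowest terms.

86/143

Condition on how many of the transferred chips are green (from Box A: 7 green of 13; then Box B has 11 total).
  0 green: C(7,0)C(6,3)/C(13,3) = 10/143; then P = 5/11
  1 green: C(7,1)C(6,2)/C(13,3) = 105/286; then P = 6/11
  2 green: C(7,2)C(6,1)/C(13,3) = 63/143; then P = 7/11
  3 green: C(7,3)C(6,0)/C(13,3) = 35/286; then P = 8/11
P(green from Box B) = 86/143 ≈ 0.6014.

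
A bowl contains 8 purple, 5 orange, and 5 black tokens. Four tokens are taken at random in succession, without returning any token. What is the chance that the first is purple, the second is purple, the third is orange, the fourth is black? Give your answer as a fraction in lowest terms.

35/1836

Multiply the conditional probability of each draw in order, without replacement, so each draw removes one from its color and from the total.
P = (8/18) · (7/17) · (5/16) · (5/15) = 35/1836 ≈ 0.0191.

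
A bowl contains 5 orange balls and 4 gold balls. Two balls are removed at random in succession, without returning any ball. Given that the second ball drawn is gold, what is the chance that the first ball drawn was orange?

P(first=orange and the second ball drawn is gold) = (5/9)·(4/8) = 5/18.
P(the second ball drawn is gold) = Σ over first color = 5/18 + 1/6 = 4/9.
By Bayes, P(first=orange | the second ball drawn is gold) = 5/18 / 4/9 = 5/8 ≈ 0.6250.

5/8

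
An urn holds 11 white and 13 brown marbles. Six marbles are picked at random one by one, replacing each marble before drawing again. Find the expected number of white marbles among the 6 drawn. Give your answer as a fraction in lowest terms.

By linearity of expectation, E[X] = Σ P(draw i is white); each independent draw has P(white) = 11/24.
E[X] = 6 · 11/24 = 11/4 ≈ 2.7500.

11/4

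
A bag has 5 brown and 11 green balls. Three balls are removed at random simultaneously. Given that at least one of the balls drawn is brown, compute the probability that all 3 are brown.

2/79

P(all 3 brown) = C(5,3)/C(16,3) = 1/56; P(at least one brown) = 1 − C(11,3)/C(16,3) = 79/112.
Since 'all 3 brown' ⊆ 'at least one brown', P(all 3 | at least one) = 1/56 / 79/112 = 2/79 ≈ 0.0253.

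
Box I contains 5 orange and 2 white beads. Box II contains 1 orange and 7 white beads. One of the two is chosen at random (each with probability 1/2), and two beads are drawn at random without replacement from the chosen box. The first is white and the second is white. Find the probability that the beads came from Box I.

4/67

P(E | Box I) = 1/21; P(E | Box II) = 3/4.
P(E) = 1/2·1/21 + 1/2·3/4 = 67/168.
By Bayes' rule, P(Box I | E) = 1/42 / 67/168 = 4/67 ≈ 0.0597.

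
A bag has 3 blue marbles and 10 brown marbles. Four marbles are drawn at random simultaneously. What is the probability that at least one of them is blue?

Use the complement: P(at least one blue) = 1 − P(no blue).
P(none) = C(10,4)/C(13,4) = 210/715.
So P = 1 − 210/715 = 101/143 ≈ 0.7063.

101/143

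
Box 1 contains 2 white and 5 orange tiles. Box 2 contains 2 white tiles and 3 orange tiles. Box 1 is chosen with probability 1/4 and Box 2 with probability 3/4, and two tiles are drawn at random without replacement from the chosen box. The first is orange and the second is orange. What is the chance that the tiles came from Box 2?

189/289

P(E | Box 1) = 10/21; P(E | Box 2) = 3/10.
P(E) = 1/4·10/21 + 3/4·3/10 = 289/840.
By Bayes' rule, P(Box 2 | E) = 9/40 / 289/840 = 189/289 ≈ 0.6540.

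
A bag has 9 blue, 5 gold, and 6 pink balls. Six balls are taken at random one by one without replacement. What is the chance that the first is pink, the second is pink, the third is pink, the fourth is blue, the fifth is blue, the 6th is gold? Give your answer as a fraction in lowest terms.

1/646

Multiply the conditional probability of each draw in order, without replacement, so each draw removes one from its color and from the total.
P = (6/20) · (5/19) · (4/18) · (9/17) · (8/16) · (5/15) = 1/646 ≈ 0.0015.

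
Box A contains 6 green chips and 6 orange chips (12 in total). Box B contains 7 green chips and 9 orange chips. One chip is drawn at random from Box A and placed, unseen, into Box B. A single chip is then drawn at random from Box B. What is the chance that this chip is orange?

19/34

Condition on how many of the transferred chips are orange (from Box A: 6 orange of 12; then Box B has 17 total).
  0 orange: C(6,0)C(6,1)/C(12,1) = 1/2; then P = 9/17
  1 orange: C(6,1)C(6,0)/C(12,1) = 1/2; then P = 10/17
P(orange from Box B) = 19/34 ≈ 0.5588.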